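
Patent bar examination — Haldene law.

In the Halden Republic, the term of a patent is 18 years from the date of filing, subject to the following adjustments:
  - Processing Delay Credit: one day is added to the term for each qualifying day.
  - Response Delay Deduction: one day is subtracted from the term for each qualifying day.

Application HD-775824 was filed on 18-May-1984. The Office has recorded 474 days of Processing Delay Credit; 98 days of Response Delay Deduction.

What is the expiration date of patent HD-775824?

2003-05-29

Base term: filing date + 18 years → 18 May 2002.
Processing Delay Credit: +474 days → 4 September 2003.
Response Delay Deduction: −98 days → 29 May 2003.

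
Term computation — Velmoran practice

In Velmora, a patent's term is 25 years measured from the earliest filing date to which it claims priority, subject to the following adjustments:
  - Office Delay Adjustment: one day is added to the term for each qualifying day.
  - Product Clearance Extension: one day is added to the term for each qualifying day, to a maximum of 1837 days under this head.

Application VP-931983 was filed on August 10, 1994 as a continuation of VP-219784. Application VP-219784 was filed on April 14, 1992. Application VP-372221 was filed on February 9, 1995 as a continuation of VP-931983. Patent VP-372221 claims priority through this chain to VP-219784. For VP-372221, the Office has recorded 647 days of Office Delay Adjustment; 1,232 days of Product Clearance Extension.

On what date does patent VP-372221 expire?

2022-06-06

Earliest priority filing: 14 April 1992.
Base term: 14 April 1992 + 25 years → 14 April 2017.
Office Delay Adjustment: +647 days → 21 January 2019.
Product Clearance Extension: 1232 days (within the 1837-day cap) → +1232 days → 6 June 2022.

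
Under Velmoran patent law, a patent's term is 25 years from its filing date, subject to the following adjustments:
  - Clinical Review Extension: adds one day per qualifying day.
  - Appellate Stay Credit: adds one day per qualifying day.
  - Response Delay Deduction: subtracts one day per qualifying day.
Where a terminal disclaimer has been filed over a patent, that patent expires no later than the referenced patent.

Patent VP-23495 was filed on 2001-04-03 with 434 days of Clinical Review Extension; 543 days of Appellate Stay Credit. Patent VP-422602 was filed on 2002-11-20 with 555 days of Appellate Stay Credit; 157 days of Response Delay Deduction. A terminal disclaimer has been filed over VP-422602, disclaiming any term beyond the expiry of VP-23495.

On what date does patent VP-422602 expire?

Natural term of VP-422602:
  Base: filing + 25 years → 20 November 2027.
  Appellate Stay Credit: +555 days → 28 May 2029.
  Response Delay Deduction: −157 days → 22 December 2028.
Expiry of referenced patent VP-23495:
  Base: filing + 25 years → 3 April 2026.
  Clinical Review Extension: +434 days → 11 June 2027.
  Appellate Stay Credit: +543 days → 5 December 2028.
Terminal disclaimer: VP-422602 expires on the earlier of 22 December 2028 and 5 December 2028.

2028-12-05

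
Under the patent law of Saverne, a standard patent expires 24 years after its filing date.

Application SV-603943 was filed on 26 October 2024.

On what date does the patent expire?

2048-10-26

Filing date + 24 years → 26 October 2048.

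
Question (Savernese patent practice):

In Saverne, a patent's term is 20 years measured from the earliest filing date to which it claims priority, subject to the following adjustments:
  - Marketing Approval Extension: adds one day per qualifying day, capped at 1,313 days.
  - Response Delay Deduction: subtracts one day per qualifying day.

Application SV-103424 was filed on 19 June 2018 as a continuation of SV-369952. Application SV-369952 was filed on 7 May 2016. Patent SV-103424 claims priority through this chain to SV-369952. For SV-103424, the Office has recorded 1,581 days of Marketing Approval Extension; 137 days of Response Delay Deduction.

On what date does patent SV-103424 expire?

Earliest priority filing: 7 May 2016.
Base term: 7 May 2016 + 20 years → 7 May 2036.
Marketing Approval Extension: 1581 days claimed exceeds the 1313-day cap, so +1313 days → 11 December 2039.
Response Delay Deduction: −137 days → 27 July 2039.

2039-07-27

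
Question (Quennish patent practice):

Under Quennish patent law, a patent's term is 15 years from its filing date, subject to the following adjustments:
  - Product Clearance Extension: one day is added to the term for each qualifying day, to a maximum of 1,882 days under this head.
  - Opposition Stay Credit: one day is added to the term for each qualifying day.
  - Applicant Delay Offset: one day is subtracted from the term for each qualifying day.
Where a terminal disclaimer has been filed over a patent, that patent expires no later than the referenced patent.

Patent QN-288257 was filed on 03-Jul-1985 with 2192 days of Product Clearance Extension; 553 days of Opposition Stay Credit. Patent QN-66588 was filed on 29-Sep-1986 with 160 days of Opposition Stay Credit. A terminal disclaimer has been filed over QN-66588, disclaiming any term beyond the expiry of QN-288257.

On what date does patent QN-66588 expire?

Natural term of QN-66588:
  Base: filing + 15 years → 29 September 2001.
  Opposition Stay Credit: +160 days → 8 March 2002.
Expiry of referenced patent QN-288257:
  Base: filing + 15 years → 3 July 2000.
  Product Clearance Extension: 2192 days claimed exceeds the 1882-day cap, so +1882 days → 28 August 2005.
  Opposition Stay Credit: +553 days → 4 March 2007.
Terminal disclaimer: QN-66588 expires on the earlier of 8 March 2002 and 4 March 2007.

March 8, 2002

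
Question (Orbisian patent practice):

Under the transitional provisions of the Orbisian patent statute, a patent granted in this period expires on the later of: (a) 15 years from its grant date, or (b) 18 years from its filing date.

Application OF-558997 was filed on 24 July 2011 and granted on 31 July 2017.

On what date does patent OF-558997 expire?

(a) grant + 15 years → 31 July 2032.
(b) filing + 18 years → 24 July 2029.
Later of the two: 31 July 2032.

2032-07-31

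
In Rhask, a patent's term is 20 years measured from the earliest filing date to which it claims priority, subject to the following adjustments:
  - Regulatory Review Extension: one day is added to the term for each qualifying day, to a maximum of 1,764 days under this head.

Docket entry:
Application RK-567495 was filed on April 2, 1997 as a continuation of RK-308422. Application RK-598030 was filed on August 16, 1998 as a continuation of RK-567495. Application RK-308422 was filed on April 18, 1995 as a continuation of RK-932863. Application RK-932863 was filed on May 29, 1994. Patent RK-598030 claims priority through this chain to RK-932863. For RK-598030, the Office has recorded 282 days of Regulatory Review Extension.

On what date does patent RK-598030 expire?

March 7, 2015

Earliest priority filing: 29 May 1994.
Base term: 29 May 1994 + 20 years → 29 May 2014.
Regulatory Review Extension: 282 days (within the 1764-day cap) → +282 days → 7 March 2015.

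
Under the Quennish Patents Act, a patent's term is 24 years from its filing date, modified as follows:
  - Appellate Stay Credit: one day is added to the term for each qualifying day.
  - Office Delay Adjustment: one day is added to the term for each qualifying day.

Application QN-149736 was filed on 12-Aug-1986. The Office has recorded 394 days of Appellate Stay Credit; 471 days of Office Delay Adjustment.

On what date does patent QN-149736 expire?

Base term: filing date + 24 years → 12 August 2010.
Appellate Stay Credit: +394 days → 10 September 2011.
Office Delay Adjustment: +471 days → 24 December 2012.

2012-12-24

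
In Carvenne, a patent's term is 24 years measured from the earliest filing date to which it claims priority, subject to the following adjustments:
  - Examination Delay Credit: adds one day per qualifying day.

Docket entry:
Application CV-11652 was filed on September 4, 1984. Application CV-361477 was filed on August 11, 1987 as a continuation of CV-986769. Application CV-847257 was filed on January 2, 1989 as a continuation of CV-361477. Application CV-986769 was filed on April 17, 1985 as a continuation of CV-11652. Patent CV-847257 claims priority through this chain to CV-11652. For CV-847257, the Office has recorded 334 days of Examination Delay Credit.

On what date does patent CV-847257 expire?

Earliest priority filing: 4 September 1984.
Base term: 4 September 1984 + 24 years → 4 September 2008.
Examination Delay Credit: +334 days → 4 August 2009.

August 4, 2009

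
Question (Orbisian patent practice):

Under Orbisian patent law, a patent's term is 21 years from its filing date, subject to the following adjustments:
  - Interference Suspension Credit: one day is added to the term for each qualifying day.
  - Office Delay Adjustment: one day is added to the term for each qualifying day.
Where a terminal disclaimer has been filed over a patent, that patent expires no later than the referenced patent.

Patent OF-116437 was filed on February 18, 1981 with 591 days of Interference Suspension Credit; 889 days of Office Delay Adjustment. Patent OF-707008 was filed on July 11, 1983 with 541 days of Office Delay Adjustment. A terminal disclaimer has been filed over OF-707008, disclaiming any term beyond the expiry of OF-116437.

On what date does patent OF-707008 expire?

2006-01-03

Natural term of OF-707008:
  Base: filing + 21 years → 11 July 2004.
  Office Delay Adjustment: +541 days → 3 January 2006.
Expiry of referenced patent OF-116437:
  Base: filing + 21 years → 18 February 2002.
  Interference Suspension Credit: +591 days → 2 October 2003.
  Office Delay Adjustment: +889 days → 9 March 2006.
Terminal disclaimer: OF-707008 expires on the earlier of 3 January 2006 and 9 March 2006.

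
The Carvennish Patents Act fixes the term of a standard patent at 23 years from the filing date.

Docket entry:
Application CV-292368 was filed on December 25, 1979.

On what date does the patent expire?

2002-12-25

Filing date + 23 years → 25 December 2002.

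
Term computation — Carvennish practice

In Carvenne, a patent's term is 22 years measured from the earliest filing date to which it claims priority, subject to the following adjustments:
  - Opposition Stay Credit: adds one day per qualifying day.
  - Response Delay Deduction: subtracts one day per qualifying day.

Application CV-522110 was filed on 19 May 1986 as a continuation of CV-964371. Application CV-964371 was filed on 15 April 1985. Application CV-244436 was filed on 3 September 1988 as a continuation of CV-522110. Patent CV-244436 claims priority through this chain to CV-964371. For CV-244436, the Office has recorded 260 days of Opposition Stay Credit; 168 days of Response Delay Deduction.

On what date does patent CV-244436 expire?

Earliest priority filing: 15 April 1985.
Base term: 15 April 1985 + 22 years → 15 April 2007.
Opposition Stay Credit: +260 days → 31 December 2007.
Response Delay Deduction: −168 days → 16 July 2007.

July 16, 2007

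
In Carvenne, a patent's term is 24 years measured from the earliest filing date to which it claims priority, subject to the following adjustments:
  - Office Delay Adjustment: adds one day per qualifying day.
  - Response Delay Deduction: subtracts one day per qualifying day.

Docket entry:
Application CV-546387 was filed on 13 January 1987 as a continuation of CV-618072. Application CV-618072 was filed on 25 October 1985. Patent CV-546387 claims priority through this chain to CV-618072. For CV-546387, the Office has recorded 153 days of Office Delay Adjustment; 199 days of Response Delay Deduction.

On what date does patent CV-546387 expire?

Earliest priority filing: 25 October 1985.
Base term: 25 October 1985 + 24 years → 25 October 2009.
Office Delay Adjustment: +153 days → 27 March 2010.
Response Delay Deduction: −199 days → 9 September 2009.

September 9, 2009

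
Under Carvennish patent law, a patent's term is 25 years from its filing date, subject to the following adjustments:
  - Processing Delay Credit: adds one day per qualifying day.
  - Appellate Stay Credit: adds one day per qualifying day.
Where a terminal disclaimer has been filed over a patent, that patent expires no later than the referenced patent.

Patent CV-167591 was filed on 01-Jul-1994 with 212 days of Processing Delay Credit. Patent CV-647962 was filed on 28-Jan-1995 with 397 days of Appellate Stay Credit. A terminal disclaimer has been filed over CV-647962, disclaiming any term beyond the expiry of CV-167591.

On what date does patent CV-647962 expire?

Natural term of CV-647962:
  Base: filing + 25 years → 28 January 2020.
  Appellate Stay Credit: +397 days → 28 February 2021.
Expiry of referenced patent CV-167591:
  Base: filing + 25 years → 1 July 2019.
  Processing Delay Credit: +212 days → 29 January 2020.
Terminal disclaimer: CV-647962 expires on the earlier of 28 February 2021 and 29 January 2020.

January 29, 2020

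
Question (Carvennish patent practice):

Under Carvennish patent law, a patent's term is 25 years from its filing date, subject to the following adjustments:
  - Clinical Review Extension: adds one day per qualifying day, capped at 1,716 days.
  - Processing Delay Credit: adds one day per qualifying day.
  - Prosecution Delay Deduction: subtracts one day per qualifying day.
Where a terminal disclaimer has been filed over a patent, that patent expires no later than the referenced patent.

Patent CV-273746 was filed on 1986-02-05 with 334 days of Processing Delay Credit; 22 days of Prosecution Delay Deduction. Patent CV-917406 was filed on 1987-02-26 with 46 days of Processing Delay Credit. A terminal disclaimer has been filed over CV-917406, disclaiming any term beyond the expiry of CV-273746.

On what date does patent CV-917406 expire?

Natural term of CV-917406:
  Base: filing + 25 years → 26 February 2012.
  Processing Delay Credit: +46 days → 12 April 2012.
Expiry of referenced patent CV-273746:
  Base: filing + 25 years → 5 February 2011.
  Processing Delay Credit: +334 days → 5 January 2012.
  Prosecution Delay Deduction: −22 days → 14 December 2011.
Terminal disclaimer: CV-917406 expires on the earlier of 12 April 2012 and 14 December 2011.

2011-12-14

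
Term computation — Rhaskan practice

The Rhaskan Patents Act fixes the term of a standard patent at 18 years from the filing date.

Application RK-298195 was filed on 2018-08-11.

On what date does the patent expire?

August 11, 2036

Filing date + 18 years → 11 August 2036.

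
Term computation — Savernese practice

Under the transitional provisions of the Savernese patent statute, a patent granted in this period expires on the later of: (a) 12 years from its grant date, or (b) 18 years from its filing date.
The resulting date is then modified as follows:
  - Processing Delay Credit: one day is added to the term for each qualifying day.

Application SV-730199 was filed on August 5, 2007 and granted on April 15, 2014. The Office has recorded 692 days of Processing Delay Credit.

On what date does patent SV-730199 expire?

(a) grant + 12 years → 15 April 2026.
(b) filing + 18 years → 5 August 2025.
Later of the two: 15 April 2026.
Processing Delay Credit: +692 days → 7 March 2028.

2028-03-07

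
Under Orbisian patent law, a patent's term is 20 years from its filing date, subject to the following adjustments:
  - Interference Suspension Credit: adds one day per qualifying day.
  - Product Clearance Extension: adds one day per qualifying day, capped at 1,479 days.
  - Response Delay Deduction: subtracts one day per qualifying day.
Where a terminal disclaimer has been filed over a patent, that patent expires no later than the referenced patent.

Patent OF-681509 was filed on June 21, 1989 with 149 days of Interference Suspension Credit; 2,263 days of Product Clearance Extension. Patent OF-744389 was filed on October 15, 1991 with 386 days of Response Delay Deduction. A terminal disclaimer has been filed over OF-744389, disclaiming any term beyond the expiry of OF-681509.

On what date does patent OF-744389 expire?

2010-09-24

Natural term of OF-744389:
  Base: filing + 20 years → 15 October 2011.
  Response Delay Deduction: −386 days → 24 September 2010.
Expiry of referenced patent OF-681509:
  Base: filing + 20 years → 21 June 2009.
  Interference Suspension Credit: +149 days → 17 November 2009.
  Product Clearance Extension: 2263 days claimed exceeds the 1479-day cap, so +1479 days → 5 December 2013.
Terminal disclaimer: OF-744389 expires on the earlier of 24 September 2010 and 5 December 2013.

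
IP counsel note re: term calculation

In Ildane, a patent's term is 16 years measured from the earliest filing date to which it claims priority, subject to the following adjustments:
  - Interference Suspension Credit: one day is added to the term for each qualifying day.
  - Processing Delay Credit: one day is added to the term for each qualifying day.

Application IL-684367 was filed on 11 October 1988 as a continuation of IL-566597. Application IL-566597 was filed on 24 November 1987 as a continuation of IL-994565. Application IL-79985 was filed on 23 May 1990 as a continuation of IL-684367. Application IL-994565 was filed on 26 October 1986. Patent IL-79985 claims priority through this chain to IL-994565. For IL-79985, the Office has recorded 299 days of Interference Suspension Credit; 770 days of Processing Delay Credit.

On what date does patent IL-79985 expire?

2005-09-29

Earliest priority filing: 26 October 1986.
Base term: 26 October 1986 + 16 years → 26 October 2002.
Interference Suspension Credit: +299 days → 21 August 2003.
Processing Delay Credit: +770 days → 29 September 2005.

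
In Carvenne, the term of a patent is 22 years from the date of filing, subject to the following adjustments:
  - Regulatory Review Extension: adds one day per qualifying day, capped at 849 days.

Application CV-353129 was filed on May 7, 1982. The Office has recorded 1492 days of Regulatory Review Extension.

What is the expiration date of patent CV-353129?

2006-09-03

Base term: filing date + 22 years → 7 May 2004.
Regulatory Review Extension: 1492 days claimed exceeds the 849-day cap, so +849 days → 3 September 2006.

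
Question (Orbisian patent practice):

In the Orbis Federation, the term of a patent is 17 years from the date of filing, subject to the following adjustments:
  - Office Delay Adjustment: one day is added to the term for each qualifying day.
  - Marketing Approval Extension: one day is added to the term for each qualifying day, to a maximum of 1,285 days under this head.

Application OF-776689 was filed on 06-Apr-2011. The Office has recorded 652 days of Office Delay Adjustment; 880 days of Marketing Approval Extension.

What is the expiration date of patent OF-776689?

Base term: filing date + 17 years → 6 April 2028.
Office Delay Adjustment: +652 days → 18 January 2030.
Marketing Approval Extension: 880 days (within the 1285-day cap) → +880 days → 16 June 2032.

2032-06-16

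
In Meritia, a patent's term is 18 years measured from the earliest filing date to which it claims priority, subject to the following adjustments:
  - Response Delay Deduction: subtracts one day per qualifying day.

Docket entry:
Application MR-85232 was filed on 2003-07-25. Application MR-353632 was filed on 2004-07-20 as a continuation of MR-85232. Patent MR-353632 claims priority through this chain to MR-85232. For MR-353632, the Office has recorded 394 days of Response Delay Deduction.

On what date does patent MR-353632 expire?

Earliest priority filing: 25 July 2003.
Base term: 25 July 2003 + 18 years → 25 July 2021.
Response Delay Deduction: −394 days → 26 June 2020.

June 26, 2020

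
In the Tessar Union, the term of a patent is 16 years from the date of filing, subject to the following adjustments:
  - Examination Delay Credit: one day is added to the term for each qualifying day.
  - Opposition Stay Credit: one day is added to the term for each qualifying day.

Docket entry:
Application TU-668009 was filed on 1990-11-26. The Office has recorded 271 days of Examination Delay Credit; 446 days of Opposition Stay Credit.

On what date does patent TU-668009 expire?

Base term: filing date + 16 years → 26 November 2006.
Examination Delay Credit: +271 days → 24 August 2007.
Opposition Stay Credit: +446 days → 12 November 2008.

2008-11-12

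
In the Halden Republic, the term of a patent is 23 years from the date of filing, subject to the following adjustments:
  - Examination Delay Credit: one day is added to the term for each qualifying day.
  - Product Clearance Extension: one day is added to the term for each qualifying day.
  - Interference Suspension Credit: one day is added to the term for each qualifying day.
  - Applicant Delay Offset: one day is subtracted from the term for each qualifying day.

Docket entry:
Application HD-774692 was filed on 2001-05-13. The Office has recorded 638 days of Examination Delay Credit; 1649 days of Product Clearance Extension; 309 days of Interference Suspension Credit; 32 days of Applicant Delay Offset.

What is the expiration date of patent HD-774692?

Base term: filing date + 23 years → 13 May 2024.
Examination Delay Credit: +638 days → 10 February 2026.
Product Clearance Extension: +1649 days → 17 August 2030.
Interference Suspension Credit: +309 days → 22 June 2031.
Applicant Delay Offset: −32 days → 21 May 2031.

May 21, 2031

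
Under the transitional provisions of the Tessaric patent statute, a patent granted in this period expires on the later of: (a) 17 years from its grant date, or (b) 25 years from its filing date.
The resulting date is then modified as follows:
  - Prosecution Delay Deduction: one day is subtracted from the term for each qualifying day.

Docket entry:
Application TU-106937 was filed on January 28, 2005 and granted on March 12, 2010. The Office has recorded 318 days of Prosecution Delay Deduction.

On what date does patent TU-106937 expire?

(a) grant + 17 years → 12 March 2027.
(b) filing + 25 years → 28 January 2030.
Later of the two: 28 January 2030.
Prosecution Delay Deduction: −318 days → 16 March 2029.

March 16, 2029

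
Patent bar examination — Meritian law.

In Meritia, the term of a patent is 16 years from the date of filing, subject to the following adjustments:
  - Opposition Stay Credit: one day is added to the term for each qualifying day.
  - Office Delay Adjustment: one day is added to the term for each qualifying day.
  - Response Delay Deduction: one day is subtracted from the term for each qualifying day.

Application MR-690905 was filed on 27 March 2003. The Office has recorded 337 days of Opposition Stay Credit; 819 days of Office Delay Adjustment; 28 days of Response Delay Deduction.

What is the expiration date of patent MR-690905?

Base term: filing date + 16 years → 27 March 2019.
Opposition Stay Credit: +337 days → 27 February 2020.
Office Delay Adjustment: +819 days → 26 May 2022.
Response Delay Deduction: −28 days → 28 April 2022.

2022-04-28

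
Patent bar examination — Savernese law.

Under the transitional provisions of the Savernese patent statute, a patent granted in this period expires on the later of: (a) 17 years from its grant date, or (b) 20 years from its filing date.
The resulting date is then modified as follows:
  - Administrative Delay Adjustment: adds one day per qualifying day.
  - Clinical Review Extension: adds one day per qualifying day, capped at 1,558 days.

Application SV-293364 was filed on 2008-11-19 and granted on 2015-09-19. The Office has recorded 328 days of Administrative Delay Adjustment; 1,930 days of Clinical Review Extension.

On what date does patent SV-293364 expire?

(a) grant + 17 years → 19 September 2032.
(b) filing + 20 years → 19 November 2028.
Later of the two: 19 September 2032.
Administrative Delay Adjustment: +328 days → 13 August 2033.
Clinical Review Extension: 1930 days claimed exceeds the 1558-day cap, so +1558 days → 18 November 2037.

November 18, 2037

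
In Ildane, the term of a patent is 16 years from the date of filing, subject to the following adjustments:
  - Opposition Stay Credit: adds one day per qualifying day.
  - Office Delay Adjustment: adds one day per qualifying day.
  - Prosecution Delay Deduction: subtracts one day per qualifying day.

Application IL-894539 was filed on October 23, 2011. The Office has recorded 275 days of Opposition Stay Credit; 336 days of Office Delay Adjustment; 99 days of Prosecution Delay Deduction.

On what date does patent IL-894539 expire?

Base term: filing date + 16 years → 23 October 2027.
Opposition Stay Credit: +275 days → 24 July 2028.
Office Delay Adjustment: +336 days → 25 June 2029.
Prosecution Delay Deduction: −99 days → 18 March 2029.

2029-03-18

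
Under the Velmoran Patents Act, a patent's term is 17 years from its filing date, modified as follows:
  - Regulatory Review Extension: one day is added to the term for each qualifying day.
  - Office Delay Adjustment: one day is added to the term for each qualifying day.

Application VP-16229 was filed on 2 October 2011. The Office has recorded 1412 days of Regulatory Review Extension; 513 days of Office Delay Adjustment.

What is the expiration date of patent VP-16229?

2034-01-09

Base term: filing date + 17 years → 2 October 2028.
Regulatory Review Extension: +1412 days → 14 August 2032.
Office Delay Adjustment: +513 days → 9 January 2034.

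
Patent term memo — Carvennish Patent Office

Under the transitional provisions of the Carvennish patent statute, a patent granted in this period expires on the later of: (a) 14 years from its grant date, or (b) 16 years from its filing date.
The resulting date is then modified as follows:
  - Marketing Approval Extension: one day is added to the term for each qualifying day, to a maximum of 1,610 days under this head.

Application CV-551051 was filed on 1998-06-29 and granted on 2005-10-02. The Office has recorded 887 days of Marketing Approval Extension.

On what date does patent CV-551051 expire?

(a) grant + 14 years → 2 October 2019.
(b) filing + 16 years → 29 June 2014.
Later of the two: 2 October 2019.
Marketing Approval Extension: 887 days (within the 1610-day cap) → +887 days → 7 March 2022.

2022-03-07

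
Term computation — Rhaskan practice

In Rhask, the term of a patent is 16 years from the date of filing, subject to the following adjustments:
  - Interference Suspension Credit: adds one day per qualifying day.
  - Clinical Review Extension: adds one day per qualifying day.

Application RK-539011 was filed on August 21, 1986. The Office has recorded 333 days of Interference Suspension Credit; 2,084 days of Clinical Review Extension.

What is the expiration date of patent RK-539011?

Base term: filing date + 16 years → 21 August 2002.
Interference Suspension Credit: +333 days → 20 July 2003.
Clinical Review Extension: +2084 days → 3 April 2009.

2009-04-03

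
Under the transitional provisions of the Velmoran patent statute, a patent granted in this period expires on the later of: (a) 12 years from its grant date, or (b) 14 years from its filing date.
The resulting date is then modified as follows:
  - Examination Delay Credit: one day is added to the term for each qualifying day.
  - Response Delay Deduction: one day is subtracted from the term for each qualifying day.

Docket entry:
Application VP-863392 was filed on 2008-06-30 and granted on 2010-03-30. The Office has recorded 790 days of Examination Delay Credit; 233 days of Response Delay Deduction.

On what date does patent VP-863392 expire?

(a) grant + 12 years → 30 March 2022.
(b) filing + 14 years → 30 June 2022.
Later of the two: 30 June 2022.
Examination Delay Credit: +790 days → 28 August 2024.
Response Delay Deduction: −233 days → 8 January 2024.

2024-01-08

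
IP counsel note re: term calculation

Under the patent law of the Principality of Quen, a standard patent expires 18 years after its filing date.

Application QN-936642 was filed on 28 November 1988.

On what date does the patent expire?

November 28, 2006

Filing date + 18 years → 28 November 2006.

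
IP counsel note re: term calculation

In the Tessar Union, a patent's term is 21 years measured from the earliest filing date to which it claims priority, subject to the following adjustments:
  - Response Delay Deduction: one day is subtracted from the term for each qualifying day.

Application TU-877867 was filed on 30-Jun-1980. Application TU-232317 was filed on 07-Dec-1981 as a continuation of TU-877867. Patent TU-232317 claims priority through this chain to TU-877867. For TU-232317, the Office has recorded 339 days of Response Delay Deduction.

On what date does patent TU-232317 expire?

Earliest priority filing: 30 June 1980.
Base term: 30 June 1980 + 21 years → 30 June 2001.
Response Delay Deduction: −339 days → 26 July 2000.

July 26, 2000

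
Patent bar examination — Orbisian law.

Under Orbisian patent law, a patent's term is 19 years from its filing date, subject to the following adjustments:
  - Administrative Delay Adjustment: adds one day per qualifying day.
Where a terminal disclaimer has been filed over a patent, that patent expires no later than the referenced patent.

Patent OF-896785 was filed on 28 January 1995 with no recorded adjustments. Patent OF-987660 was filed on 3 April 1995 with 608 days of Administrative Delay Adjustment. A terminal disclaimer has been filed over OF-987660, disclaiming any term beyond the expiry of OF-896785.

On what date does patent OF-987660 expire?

Natural term of OF-987660:
  Base: filing + 19 years → 3 April 2014.
  Administrative Delay Adjustment: +608 days → 2 December 2015.
Expiry of referenced patent OF-896785:
  Base: filing + 19 years → 28 January 2014.
Terminal disclaimer: OF-987660 expires on the earlier of 2 December 2015 and 28 January 2014.

January 28, 2014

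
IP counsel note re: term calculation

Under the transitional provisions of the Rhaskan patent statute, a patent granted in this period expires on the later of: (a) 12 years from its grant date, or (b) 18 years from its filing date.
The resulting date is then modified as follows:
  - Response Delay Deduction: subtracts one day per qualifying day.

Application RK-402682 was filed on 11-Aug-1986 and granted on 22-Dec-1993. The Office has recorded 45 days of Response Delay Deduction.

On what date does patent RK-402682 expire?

(a) grant + 12 years → 22 December 2005.
(b) filing + 18 years → 11 August 2004.
Later of the two: 22 December 2005.
Response Delay Deduction: −45 days → 7 November 2005.

November 7, 2005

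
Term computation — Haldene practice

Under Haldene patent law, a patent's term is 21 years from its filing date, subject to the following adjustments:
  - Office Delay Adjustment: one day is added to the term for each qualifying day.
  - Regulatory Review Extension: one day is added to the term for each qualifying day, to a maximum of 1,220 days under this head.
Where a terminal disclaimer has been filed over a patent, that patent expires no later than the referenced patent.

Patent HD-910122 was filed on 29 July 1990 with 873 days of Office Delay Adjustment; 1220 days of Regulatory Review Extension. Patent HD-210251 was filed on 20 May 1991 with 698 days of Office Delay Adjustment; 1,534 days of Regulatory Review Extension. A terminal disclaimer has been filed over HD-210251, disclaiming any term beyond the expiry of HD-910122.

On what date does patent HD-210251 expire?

April 21, 2017

Natural term of HD-210251:
  Base: filing + 21 years → 20 May 2012.
  Office Delay Adjustment: +698 days → 18 April 2014.
  Regulatory Review Extension: 1534 days claimed exceeds the 1220-day cap, so +1220 days → 20 August 2017.
Expiry of referenced patent HD-910122:
  Base: filing + 21 years → 29 July 2011.
  Office Delay Adjustment: +873 days → 18 December 2013.
  Regulatory Review Extension: 1220 days (within the 1220-day cap) → +1220 days → 21 April 2017.
Terminal disclaimer: HD-210251 expires on the earlier of 20 August 2017 and 21 April 2017.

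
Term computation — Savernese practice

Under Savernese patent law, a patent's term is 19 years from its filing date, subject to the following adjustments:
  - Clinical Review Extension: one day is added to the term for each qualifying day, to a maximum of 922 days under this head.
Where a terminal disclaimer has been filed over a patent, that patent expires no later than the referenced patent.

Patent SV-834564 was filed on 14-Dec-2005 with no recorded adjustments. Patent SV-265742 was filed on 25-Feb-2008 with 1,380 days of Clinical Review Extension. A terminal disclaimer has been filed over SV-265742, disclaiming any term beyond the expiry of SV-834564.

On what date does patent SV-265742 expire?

Natural term of SV-265742:
  Base: filing + 19 years → 25 February 2027.
  Clinical Review Extension: 1380 days claimed exceeds the 922-day cap, so +922 days → 4 September 2029.
Expiry of referenced patent SV-834564:
  Base: filing + 19 years → 14 December 2024.
Terminal disclaimer: SV-265742 expires on the earlier of 4 September 2029 and 14 December 2024.

2024-12-14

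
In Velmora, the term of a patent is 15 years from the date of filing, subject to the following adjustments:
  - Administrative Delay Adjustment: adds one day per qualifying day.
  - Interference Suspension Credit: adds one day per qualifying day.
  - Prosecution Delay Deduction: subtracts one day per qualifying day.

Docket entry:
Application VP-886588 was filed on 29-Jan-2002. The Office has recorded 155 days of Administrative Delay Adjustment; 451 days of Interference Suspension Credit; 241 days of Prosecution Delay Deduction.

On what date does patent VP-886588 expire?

January 29, 2018

Base term: filing date + 15 years → 29 January 2017.
Administrative Delay Adjustment: +155 days → 3 July 2017.
Interference Suspension Credit: +451 days → 27 September 2018.
Prosecution Delay Deduction: −241 days → 29 January 2018.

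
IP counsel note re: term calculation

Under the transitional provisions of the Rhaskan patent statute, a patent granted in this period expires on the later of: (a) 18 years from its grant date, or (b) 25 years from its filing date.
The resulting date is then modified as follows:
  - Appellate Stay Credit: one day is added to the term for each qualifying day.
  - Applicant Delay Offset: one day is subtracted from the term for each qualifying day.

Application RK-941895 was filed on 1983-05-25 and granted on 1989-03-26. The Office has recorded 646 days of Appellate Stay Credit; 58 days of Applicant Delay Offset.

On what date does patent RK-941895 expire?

January 3, 2010

(a) grant + 18 years → 26 March 2007.
(b) filing + 25 years → 25 May 2008.
Later of the two: 25 May 2008.
Appellate Stay Credit: +646 days → 2 March 2010.
Applicant Delay Offset: −58 days → 3 January 2010.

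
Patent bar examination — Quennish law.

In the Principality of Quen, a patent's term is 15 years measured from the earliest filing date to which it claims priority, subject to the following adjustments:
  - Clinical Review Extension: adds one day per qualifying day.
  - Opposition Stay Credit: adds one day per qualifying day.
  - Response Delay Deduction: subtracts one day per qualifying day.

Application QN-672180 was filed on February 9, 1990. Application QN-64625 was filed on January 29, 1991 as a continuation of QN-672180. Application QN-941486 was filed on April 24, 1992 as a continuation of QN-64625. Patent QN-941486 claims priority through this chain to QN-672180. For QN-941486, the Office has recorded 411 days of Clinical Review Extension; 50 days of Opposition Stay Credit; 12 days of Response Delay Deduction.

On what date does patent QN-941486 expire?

May 4, 2006

Earliest priority filing: 9 February 1990.
Base term: 9 February 1990 + 15 years → 9 February 2005.
Clinical Review Extension: +411 days → 27 March 2006.
Opposition Stay Credit: +50 days → 16 May 2006.
Response Delay Deduction: −12 days → 4 May 2006.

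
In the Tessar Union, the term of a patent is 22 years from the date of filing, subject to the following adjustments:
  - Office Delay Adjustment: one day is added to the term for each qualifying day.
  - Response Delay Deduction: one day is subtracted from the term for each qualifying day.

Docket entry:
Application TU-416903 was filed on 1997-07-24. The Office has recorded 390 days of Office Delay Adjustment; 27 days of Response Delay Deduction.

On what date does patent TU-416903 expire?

2020-07-21

Base term: filing date + 22 years → 24 July 2019.
Office Delay Adjustment: +390 days → 17 August 2020.
Response Delay Deduction: −27 days → 21 July 2020.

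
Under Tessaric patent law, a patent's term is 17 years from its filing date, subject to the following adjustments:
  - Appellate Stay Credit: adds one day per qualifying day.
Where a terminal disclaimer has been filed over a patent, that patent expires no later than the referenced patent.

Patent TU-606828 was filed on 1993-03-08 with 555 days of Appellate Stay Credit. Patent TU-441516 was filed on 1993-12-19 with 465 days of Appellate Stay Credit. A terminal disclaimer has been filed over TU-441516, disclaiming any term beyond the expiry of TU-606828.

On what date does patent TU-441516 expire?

2011-09-14

Natural term of TU-441516:
  Base: filing + 17 years → 19 December 2010.
  Appellate Stay Credit: +465 days → 28 March 2012.
Expiry of referenced patent TU-606828:
  Base: filing + 17 years → 8 March 2010.
  Appellate Stay Credit: +555 days → 14 September 2011.
Terminal disclaimer: TU-441516 expires on the earlier of 28 March 2012 and 14 September 2011.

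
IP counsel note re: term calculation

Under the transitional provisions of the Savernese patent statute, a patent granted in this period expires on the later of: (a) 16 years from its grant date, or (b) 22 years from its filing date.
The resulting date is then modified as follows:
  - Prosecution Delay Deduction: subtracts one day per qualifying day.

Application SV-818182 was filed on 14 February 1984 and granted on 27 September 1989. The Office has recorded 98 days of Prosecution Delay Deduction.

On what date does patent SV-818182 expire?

2005-11-08

(a) grant + 16 years → 27 September 2005.
(b) filing + 22 years → 14 February 2006.
Later of the two: 14 February 2006.
Prosecution Delay Deduction: −98 days → 8 November 2005.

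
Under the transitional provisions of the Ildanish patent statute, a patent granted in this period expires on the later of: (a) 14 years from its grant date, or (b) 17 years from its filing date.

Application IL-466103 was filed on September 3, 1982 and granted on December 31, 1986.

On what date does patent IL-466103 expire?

(a) grant + 14 years → 31 December 2000.
(b) filing + 17 years → 3 September 1999.
Later of the two: 31 December 2000.

2000-12-31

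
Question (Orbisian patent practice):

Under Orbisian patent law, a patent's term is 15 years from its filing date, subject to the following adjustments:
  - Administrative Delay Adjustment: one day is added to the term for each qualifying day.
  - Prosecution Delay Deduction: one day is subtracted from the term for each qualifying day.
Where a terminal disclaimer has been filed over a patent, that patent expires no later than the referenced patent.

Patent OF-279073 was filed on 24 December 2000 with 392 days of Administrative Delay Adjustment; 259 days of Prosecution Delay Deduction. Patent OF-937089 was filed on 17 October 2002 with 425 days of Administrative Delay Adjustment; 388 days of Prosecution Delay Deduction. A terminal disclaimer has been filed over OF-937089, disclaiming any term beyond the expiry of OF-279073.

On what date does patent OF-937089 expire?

2016-05-05

Natural term of OF-937089:
  Base: filing + 15 years → 17 October 2017.
  Administrative Delay Adjustment: +425 days → 16 December 2018.
  Prosecution Delay Deduction: −388 days → 23 November 2017.
Expiry of referenced patent OF-279073:
  Base: filing + 15 years → 24 December 2015.
  Administrative Delay Adjustment: +392 days → 19 January 2017.
  Prosecution Delay Deduction: −259 days → 5 May 2016.
Terminal disclaimer: OF-937089 expires on the earlier of 23 November 2017 and 5 May 2016.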